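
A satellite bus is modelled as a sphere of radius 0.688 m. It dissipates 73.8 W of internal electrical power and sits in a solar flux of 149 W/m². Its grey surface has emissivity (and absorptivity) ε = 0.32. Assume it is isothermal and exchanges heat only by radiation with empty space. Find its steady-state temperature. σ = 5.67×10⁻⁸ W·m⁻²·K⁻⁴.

T ≈ 191 K

At steady state, absorbed solar power + internal power = radiated power.
Absorbed: α·S·A_cross = 0.32·149·1.487 = 70.90 W (cross-section πr²).
Total input = 70.90 + 73.8 = 144.7 W.
Radiated: εσ·A_surf·T⁴ with A_surf = 4πr² = 5.948 m².
T⁴ = 144.7/(0.32·5.67×10⁻⁸·5.948) = 1.341×10⁹ K⁴.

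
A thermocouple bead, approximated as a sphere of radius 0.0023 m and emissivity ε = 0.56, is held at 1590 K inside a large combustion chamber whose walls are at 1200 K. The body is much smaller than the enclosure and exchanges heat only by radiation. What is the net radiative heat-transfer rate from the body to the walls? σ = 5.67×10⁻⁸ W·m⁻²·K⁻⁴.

P_net ≈ 9.11 W

For a small grey body in a large enclosure: P_net = εσA(T_body⁴ − T_wall⁴).
A = 4πr² = 6.648×10⁻⁵ m²; T_body⁴ − T_wall⁴ = 6.391×10¹² − 2.074×10¹² = 4.318×10¹² K⁴.
|P_net| = 0.56·5.67×10⁻⁸·6.648×10⁻⁵·4.318×10¹².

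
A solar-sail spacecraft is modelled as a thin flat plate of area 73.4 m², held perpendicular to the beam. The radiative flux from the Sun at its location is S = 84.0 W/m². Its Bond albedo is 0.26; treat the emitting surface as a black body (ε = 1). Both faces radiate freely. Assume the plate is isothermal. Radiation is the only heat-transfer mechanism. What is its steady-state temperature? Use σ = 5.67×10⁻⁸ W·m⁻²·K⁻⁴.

T ≈ 153 K

At equilibrium, absorbed power = emitted power.
Absorbing cross-section = A = 73.40 m²; emitting surface = 2A = 146.8 m² (ratio 2).
(1−a)S·A_cross = εσ·A_surf·T⁴  ⇒  T⁴ = (1−a)S/(2σ).
T⁴ = 0.740·84.0/(2·5.67×10⁻⁸) = 5.481×10⁸ K⁴.
T = (5.481×10⁸)^(1/4).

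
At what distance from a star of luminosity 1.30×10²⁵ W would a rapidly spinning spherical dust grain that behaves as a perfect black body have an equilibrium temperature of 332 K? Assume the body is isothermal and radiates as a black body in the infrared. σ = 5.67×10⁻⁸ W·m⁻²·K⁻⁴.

d ≈ 1.94×10¹⁰ m

For an isothermal black-emitting sphere, (1−a)S·πr² = σ·4πr²·T⁴ ⇒ S = 4σT⁴/(1−a).
S = 4·5.67×10⁻⁸·(332)⁴/1.00 = 2755 W/m².
Flux falls as S = L/(4πd²), so d = √(L/(4πS)) = √(1.30×10²⁵/(4π·2755)).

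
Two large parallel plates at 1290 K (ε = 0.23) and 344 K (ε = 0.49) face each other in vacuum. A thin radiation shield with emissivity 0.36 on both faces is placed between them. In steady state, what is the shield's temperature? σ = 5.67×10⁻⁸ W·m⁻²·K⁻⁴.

In steady state the net flux on the hot side equals that on the cold side.
σ(T₁⁴−T_s⁴)/D₁ = σ(T_s⁴−T₂⁴)/D₂, with D₁ = 1/ε₁+1/ε_s−1 = 6.126, D₂ = 1/ε_s+1/ε₂−1 = 3.819.
Solve for T_s⁴: T_s⁴ = (D₂·T₁⁴ + D₁·T₂⁴)/(D₁+D₂) = 1.072×10¹² K⁴.

T_s ≈ 1020 K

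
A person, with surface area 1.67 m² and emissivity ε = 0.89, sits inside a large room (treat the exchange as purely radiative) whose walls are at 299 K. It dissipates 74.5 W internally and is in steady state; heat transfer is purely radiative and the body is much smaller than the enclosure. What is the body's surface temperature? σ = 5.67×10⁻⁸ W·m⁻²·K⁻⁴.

For a small grey body in a large enclosure, net radiated power = εσA(T⁴ − T_w⁴).
Steady state: P = εσA(T⁴ − T_w⁴) with A = 1.67 m².
T⁴ = P/(εσA) + T_w⁴ = 74.5/(0.89·5.67×10⁻⁸·1.670) + (299)⁴
    = 8.840×10⁸ + 7.993×10⁹ = 8.877×10⁹ K⁴.

T ≈ 307 K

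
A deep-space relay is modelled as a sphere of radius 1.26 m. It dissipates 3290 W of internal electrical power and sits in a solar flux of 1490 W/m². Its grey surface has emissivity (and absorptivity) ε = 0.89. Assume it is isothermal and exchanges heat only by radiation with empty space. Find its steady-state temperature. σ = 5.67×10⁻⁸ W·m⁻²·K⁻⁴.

T ≈ 315 K

At steady state, absorbed solar power + internal power = radiated power.
Absorbed: α·S·A_cross = 0.89·1490·4.988 = 6614 W (cross-section πr²).
Total input = 6614 + 3290 = 9904 W.
Radiated: εσ·A_surf·T⁴ with A_surf = 4πr² = 19.95 m².
T⁴ = 9904/(0.89·5.67×10⁻⁸·19.95) = 9.838×10⁹ K⁴.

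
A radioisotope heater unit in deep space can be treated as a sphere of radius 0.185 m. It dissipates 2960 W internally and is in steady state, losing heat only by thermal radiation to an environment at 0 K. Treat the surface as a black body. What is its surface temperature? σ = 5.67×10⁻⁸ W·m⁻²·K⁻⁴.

T ≈ 590 K

Steady state: internal power = radiated power, P = εσA T⁴.
Radiating area A = 4πr² = 0.4301 m².
T⁴ = P/(εσA) = 2960/(1.0·5.67×10⁻⁸·0.4301) = 1.214×10¹¹ K⁴.
T = (1.214×10¹¹)^(1/4).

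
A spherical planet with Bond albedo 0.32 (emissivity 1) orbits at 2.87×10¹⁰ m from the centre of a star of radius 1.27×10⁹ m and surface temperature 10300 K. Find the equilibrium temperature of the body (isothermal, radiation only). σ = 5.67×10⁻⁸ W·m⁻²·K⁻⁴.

T ≈ 1390 K

The star's surface emits σT_*⁴; at distance d the flux is S = σT_*⁴(R_*/d)².
S = 5.67×10⁻⁸·(10300)⁴·(1.27×10⁹/2.87×10¹⁰)² = 1.250×10⁶ W/m².
For an isothermal sphere T⁴ = (1−a)S/(4σ) = 3.747×10¹² K⁴.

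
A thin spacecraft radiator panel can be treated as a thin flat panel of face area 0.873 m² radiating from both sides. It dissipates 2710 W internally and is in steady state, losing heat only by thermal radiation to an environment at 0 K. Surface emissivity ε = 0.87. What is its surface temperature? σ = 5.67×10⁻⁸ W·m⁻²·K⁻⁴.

Steady state: internal power = radiated power, P = εσA T⁴.
Radiating area A = 2·0.873 = 1.746 m².
T⁴ = P/(εσA) = 2710/(0.87·5.67×10⁻⁸·1.746) = 3.146×10¹⁰ K⁴.
T = (3.146×10¹⁰)^(1/4).

T ≈ 421 K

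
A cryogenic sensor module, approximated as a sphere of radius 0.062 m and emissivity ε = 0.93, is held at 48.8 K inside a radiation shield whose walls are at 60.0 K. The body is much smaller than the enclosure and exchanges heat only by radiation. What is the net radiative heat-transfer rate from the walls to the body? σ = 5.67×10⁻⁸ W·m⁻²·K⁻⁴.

P_net ≈ 0.0186 W

For a small grey body in a large enclosure: P_net = εσA(T_body⁴ − T_wall⁴).
A = 4πr² = 0.04831 m²; T_body⁴ − T_wall⁴ = 5.671×10⁶ − 1.296×10⁷ = -7.289×10⁶ K⁴.
|P_net| = 0.93·5.67×10⁻⁸·0.04831·7.289×10⁶.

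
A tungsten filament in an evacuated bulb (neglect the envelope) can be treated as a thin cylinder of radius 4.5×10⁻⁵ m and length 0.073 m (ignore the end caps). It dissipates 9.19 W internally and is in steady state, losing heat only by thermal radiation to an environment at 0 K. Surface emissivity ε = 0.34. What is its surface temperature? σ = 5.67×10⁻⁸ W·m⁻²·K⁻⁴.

Steady state: internal power = radiated power, P = εσA T⁴.
Radiating area A = 2πrL = 2.064×10⁻⁵ m².
T⁴ = P/(εσA) = 9.19/(0.34·5.67×10⁻⁸·2.064×10⁻⁵) = 2.310×10¹³ K⁴.
T = (2.310×10¹³)^(1/4).

T ≈ 2190 K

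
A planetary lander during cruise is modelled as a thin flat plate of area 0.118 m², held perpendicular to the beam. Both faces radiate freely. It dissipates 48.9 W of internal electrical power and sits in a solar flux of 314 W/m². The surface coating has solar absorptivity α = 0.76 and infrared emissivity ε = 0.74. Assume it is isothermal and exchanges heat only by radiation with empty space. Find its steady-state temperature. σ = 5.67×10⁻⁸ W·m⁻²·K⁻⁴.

T ≈ 297 K

At steady state, absorbed solar power + internal power = radiated power.
Absorbed: α·S·A_cross = 0.76·314·0.1180 = 28.16 W (cross-section A).
Total input = 28.16 + 48.9 = 77.06 W.
Radiated: εσ·A_surf·T⁴ with A_surf = 2A = 0.2360 m².
T⁴ = 77.06/(0.74·5.67×10⁻⁸·0.2360) = 7.782×10⁹ K⁴.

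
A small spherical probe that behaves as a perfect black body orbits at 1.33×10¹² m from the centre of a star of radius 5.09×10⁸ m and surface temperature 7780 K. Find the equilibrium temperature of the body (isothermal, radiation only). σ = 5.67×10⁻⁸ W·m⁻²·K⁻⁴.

The star's surface emits σT_*⁴; at distance d the flux is S = σT_*⁴(R_*/d)².
S = 5.67×10⁻⁸·(7780)⁴·(5.09×10⁸/1.33×10¹²)² = 30.43 W/m².
For an isothermal sphere T⁴ = (1−a)S/(4σ) = 1.342×10⁸ K⁴.

T ≈ 108 K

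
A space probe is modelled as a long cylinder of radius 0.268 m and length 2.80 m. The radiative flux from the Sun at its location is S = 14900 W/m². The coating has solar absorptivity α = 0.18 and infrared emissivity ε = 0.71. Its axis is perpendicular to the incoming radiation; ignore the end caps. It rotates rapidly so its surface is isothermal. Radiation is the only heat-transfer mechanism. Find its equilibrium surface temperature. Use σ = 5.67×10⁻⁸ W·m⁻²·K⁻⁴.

T ≈ 382 K

At equilibrium, absorbed power = emitted power.
Absorbing cross-section = 2rL = 1.501 m²; emitting surface = 2πrL = 4.715 m² (ratio π).
αS·A_cross = εσ·A_surf·T⁴  ⇒  T⁴ = αS/(ε·πσ).
T⁴ = 0.180·14900/(0.71·π·5.67×10⁻⁸) = 2.121×10¹⁰ K⁴.
T = (2.121×10¹⁰)^(1/4).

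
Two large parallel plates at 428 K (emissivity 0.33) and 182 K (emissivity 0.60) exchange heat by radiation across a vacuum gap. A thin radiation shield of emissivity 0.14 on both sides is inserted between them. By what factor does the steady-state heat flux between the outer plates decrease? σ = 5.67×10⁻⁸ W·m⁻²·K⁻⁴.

Without shield: q₀ = σΔ(T⁴)/(1/ε₁+1/ε₂−1) with denominator 3.697.
With shield the two gaps are in series; the resistances add: (1/ε₁+1/ε_s−1)+(1/ε_s+1/ε₂−1) = 9.173+7.810 = 16.98.
Heat-flux ratio q₀/q = 16.98/3.697.

factor ≈ 4.59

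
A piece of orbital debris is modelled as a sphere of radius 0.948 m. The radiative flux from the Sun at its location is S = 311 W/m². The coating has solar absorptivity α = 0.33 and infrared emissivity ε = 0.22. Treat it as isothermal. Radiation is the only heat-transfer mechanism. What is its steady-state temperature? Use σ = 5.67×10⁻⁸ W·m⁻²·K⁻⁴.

T ≈ 213 K

At equilibrium, absorbed power = emitted power.
Absorbing cross-section = πr² = 2.823 m²; emitting surface = 4πr² = 11.29 m² (ratio 4).
αS·A_cross = εσ·A_surf·T⁴  ⇒  T⁴ = αS/(ε·4σ).
T⁴ = 0.330·311/(0.22·4·5.67×10⁻⁸) = 2.057×10⁹ K⁴.
T = (2.057×10⁹)^(1/4).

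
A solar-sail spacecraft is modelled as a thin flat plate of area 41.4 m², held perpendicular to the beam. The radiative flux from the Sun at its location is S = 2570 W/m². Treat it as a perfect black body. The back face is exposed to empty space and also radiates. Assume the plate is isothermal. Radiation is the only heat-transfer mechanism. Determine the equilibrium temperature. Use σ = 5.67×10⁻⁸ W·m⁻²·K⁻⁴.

At equilibrium, absorbed power = emitted power.
Absorbing cross-section = A = 41.40 m²; emitting surface = 2A = 82.80 m² (ratio 2).
S·A_cross = εσ·A_surf·T⁴  ⇒  T⁴ = S/(2σ).
T⁴ = 1.00·2570/(2·5.67×10⁻⁸) = 2.266×10¹⁰ K⁴.
T = (2.266×10¹⁰)^(1/4).

T ≈ 388 K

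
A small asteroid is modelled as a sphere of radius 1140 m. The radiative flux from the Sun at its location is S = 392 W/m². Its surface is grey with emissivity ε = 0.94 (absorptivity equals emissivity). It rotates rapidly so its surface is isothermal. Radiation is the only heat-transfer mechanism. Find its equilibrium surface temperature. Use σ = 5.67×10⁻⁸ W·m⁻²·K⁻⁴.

T ≈ 204 K

At equilibrium, absorbed power = emitted power.
Absorbing cross-section = πr² = 4.083×10⁶ m²; emitting surface = 4πr² = 1.633×10⁷ m² (ratio 4).
εS·A_cross = εσ·A_surf·T⁴  ⇒  T⁴ = S/(4σ)   (ε cancels).
T⁴ = 392/(4·5.67×10⁻⁸) = 1.728×10⁹ K⁴.
T = (1.728×10⁹)^(1/4).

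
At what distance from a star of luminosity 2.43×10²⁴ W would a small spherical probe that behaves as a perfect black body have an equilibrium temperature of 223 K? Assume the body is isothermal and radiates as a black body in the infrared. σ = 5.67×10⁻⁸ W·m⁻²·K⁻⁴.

For an isothermal black-emitting sphere, (1−a)S·πr² = σ·4πr²·T⁴ ⇒ S = 4σT⁴/(1−a).
S = 4·5.67×10⁻⁸·(223)⁴/1.00 = 560.9 W/m².
Flux falls as S = L/(4πd²), so d = √(L/(4πS)) = √(2.43×10²⁴/(4π·560.9)).

d ≈ 1.86×10¹⁰ m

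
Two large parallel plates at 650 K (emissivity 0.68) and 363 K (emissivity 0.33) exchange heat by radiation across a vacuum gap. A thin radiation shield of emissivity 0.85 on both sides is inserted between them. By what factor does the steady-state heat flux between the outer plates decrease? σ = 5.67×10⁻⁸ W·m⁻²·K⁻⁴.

factor ≈ 1.39

Without shield: q₀ = σΔ(T⁴)/(1/ε₁+1/ε₂−1) with denominator 3.501.
With shield the two gaps are in series; the resistances add: (1/ε₁+1/ε_s−1)+(1/ε_s+1/ε₂−1) = 1.647+3.207 = 4.854.
Heat-flux ratio q₀/q = 4.854/3.501.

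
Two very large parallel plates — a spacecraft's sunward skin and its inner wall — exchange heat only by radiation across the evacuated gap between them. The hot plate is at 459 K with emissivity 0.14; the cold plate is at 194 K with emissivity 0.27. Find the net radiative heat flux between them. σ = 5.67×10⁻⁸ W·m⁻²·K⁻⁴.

For two infinite grey parallel plates, q = σ(T₁⁴ − T₂⁴)/(1/ε₁ + 1/ε₂ − 1).
T₁⁴ − T₂⁴ = 4.439×10¹⁰ − 1.416×10⁹ = 4.297×10¹⁰ K⁴.
1/ε₁ + 1/ε₂ − 1 = 7.143 + 3.704 − 1 = 9.847.
q = 5.67×10⁻⁸ × 4.297×10¹⁰ / 9.847.

q ≈ 247 W/m²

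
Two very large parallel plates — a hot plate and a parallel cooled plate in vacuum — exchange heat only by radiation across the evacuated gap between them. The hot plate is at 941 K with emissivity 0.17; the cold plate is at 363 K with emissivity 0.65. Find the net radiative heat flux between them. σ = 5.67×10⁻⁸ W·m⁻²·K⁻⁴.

q ≈ 6770 W/m²

For two infinite grey parallel plates, q = σ(T₁⁴ − T₂⁴)/(1/ε₁ + 1/ε₂ − 1).
T₁⁴ − T₂⁴ = 7.841×10¹¹ − 1.736×10¹⁰ = 7.667×10¹¹ K⁴.
1/ε₁ + 1/ε₂ − 1 = 5.882 + 1.538 − 1 = 6.421.
q = 5.67×10⁻⁸ × 7.667×10¹¹ / 6.421.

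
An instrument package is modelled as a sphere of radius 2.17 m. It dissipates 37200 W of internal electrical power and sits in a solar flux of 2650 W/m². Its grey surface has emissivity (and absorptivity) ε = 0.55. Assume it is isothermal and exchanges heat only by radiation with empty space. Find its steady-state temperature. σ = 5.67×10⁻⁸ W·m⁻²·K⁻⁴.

At steady state, absorbed solar power + internal power = radiated power.
Absorbed: α·S·A_cross = 0.55·2650·14.79 = 21560 W (cross-section πr²).
Total input = 21560 + 37200 = 58760 W.
Radiated: εσ·A_surf·T⁴ with A_surf = 4πr² = 59.17 m².
T⁴ = 58760/(0.55·5.67×10⁻⁸·59.17) = 3.184×10¹⁰ K⁴.

T ≈ 422 K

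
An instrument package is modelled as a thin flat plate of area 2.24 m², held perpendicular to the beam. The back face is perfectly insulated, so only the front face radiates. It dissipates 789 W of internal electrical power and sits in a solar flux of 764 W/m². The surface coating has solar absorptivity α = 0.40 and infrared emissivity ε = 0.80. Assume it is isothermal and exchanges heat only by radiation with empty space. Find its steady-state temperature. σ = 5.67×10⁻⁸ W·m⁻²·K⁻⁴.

At steady state, absorbed solar power + internal power = radiated power.
Absorbed: α·S·A_cross = 0.40·764·2.240 = 684.5 W (cross-section A).
Total input = 684.5 + 789 = 1474 W.
Radiated: εσ·A_surf·T⁴ with A_surf = A = 2.240 m².
T⁴ = 1474/(0.80·5.67×10⁻⁸·2.240) = 1.450×10¹⁰ K⁴.

T ≈ 347 K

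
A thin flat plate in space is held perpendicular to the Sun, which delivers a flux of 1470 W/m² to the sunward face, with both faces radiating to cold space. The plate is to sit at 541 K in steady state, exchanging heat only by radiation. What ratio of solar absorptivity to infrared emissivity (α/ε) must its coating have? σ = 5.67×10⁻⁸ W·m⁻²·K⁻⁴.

α/ε ≈ 6.61

Balance: αS·A = εσ·2A·T⁴ ⇒ α/ε = 2σT⁴/S.
α/ε = 2·5.67×10⁻⁸·(541)⁴/1470 = 2·5.67×10⁻⁸·8.566×10¹⁰/1470.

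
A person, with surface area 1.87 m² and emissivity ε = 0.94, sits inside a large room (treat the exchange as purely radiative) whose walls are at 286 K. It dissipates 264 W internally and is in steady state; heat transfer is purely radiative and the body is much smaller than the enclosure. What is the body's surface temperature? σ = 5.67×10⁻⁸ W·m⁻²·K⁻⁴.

T ≈ 311 K

For a small grey body in a large enclosure, net radiated power = εσA(T⁴ − T_w⁴).
Steady state: P = εσA(T⁴ − T_w⁴) with A = 1.87 m².
T⁴ = P/(εσA) + T_w⁴ = 264/(0.94·5.67×10⁻⁸·1.870) + (286)⁴
    = 2.649×10⁹ + 6.691×10⁹ = 9.339×10⁹ K⁴.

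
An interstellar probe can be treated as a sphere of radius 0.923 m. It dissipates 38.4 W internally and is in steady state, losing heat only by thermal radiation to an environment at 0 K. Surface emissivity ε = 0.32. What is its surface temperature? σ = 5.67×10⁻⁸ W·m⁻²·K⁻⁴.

T ≈ 119 K

Steady state: internal power = radiated power, P = εσA T⁴.
Radiating area A = 4πr² = 10.71 m².
T⁴ = P/(εσA) = 38.4/(0.32·5.67×10⁻⁸·10.71) = 1.977×10⁸ K⁴.
T = (1.977×10⁸)^(1/4).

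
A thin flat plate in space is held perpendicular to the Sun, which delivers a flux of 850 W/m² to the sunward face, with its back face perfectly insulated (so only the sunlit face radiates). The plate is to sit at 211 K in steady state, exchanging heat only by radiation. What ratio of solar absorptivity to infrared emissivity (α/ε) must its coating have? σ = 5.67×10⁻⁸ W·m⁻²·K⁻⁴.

α/ε ≈ 0.132

Balance: αS·A = εσ·1A·T⁴ ⇒ α/ε = σT⁴/S.
α/ε = 5.67×10⁻⁸·(211)⁴/850 = 5.67×10⁻⁸·1.982×10⁹/850.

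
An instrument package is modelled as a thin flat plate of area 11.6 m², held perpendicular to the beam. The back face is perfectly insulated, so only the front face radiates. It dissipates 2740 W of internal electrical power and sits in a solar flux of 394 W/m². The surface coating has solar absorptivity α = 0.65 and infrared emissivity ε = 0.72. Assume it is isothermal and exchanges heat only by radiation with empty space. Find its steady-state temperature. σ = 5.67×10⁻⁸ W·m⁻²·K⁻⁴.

T ≈ 331 K

At steady state, absorbed solar power + internal power = radiated power.
Absorbed: α·S·A_cross = 0.65·394·11.60 = 2971 W (cross-section A).
Total input = 2971 + 2740 = 5711 W.
Radiated: εσ·A_surf·T⁴ with A_surf = A = 11.60 m².
T⁴ = 5711/(0.72·5.67×10⁻⁸·11.60) = 1.206×10¹⁰ K⁴.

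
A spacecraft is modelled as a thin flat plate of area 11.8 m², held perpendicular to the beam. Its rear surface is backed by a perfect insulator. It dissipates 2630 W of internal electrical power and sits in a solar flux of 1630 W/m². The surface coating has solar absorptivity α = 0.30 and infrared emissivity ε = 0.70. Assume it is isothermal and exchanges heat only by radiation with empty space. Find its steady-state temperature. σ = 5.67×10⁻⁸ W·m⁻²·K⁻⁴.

At steady state, absorbed solar power + internal power = radiated power.
Absorbed: α·S·A_cross = 0.30·1630·11.80 = 5770 W (cross-section A).
Total input = 5770 + 2630 = 8400 W.
Radiated: εσ·A_surf·T⁴ with A_surf = A = 11.80 m².
T⁴ = 8400/(0.70·5.67×10⁻⁸·11.80) = 1.794×10¹⁰ K⁴.

T ≈ 366 K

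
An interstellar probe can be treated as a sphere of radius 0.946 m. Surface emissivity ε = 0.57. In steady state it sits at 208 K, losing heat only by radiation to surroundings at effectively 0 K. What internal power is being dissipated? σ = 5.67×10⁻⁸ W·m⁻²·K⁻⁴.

Steady state: P = εσA T⁴.
A = 4πr² = 11.25 m²; T⁴ = (208)⁴ = 1.872×10⁹ K⁴.
P = 0.57 × 5.67×10⁻⁸ × 11.25 × 1.872×10⁹.

P ≈ 680 W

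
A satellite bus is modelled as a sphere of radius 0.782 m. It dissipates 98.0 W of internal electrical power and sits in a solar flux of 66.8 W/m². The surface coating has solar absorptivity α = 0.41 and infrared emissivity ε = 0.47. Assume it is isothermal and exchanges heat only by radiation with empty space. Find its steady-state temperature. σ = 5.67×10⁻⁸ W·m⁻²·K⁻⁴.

At steady state, absorbed solar power + internal power = radiated power.
Absorbed: α·S·A_cross = 0.41·66.8·1.921 = 52.62 W (cross-section πr²).
Total input = 52.62 + 98.0 = 150.6 W.
Radiated: εσ·A_surf·T⁴ with A_surf = 4πr² = 7.685 m².
T⁴ = 150.6/(0.47·5.67×10⁻⁸·7.685) = 7.355×10⁸ K⁴.

T ≈ 165 K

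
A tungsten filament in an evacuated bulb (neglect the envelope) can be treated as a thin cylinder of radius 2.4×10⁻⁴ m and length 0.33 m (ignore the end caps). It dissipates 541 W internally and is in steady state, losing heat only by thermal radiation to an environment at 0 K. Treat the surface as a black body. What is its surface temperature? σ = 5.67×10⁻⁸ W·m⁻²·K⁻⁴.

Steady state: internal power = radiated power, P = εσA T⁴.
Radiating area A = 2πrL = 4.976×10⁻⁴ m².
T⁴ = P/(εσA) = 541/(1.0·5.67×10⁻⁸·4.976×10⁻⁴) = 1.917×10¹³ K⁴.
T = (1.917×10¹³)^(1/4).

T ≈ 2090 K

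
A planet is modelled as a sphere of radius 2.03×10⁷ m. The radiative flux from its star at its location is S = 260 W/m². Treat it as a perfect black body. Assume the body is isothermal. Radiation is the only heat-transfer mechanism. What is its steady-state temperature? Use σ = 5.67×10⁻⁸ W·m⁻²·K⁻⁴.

T ≈ 184 K

At equilibrium, absorbed power = emitted power.
Absorbing cross-section = πr² = 1.295×10¹⁵ m²; emitting surface = 4πr² = 5.178×10¹⁵ m² (ratio 4).
S·A_cross = εσ·A_surf·T⁴  ⇒  T⁴ = S/(4σ).
T⁴ = 1.00·260/(4·5.67×10⁻⁸) = 1.146×10⁹ K⁴.
T = (1.146×10⁹)^(1/4).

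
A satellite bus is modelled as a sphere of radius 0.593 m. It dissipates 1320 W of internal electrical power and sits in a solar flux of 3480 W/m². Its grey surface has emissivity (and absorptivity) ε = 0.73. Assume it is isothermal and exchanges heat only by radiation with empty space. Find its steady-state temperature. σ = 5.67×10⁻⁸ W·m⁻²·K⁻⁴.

At steady state, absorbed solar power + internal power = radiated power.
Absorbed: α·S·A_cross = 0.73·3480·1.105 = 2806 W (cross-section πr²).
Total input = 2806 + 1320 = 4126 W.
Radiated: εσ·A_surf·T⁴ with A_surf = 4πr² = 4.419 m².
T⁴ = 4126/(0.73·5.67×10⁻⁸·4.419) = 2.256×10¹⁰ K⁴.

T ≈ 388 K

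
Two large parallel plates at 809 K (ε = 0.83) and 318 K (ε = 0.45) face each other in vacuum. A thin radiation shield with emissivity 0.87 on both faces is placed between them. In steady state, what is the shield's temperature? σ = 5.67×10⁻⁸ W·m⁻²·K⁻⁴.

In steady state the net flux on the hot side equals that on the cold side.
σ(T₁⁴−T_s⁴)/D₁ = σ(T_s⁴−T₂⁴)/D₂, with D₁ = 1/ε₁+1/ε_s−1 = 1.354, D₂ = 1/ε_s+1/ε₂−1 = 2.372.
Solve for T_s⁴: T_s⁴ = (D₂·T₁⁴ + D₁·T₂⁴)/(D₁+D₂) = 2.764×10¹¹ K⁴.

T_s ≈ 725 K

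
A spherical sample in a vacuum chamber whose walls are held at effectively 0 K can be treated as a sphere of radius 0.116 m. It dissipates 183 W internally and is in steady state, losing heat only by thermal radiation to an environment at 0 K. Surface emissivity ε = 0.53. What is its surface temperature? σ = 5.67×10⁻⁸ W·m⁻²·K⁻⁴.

T ≈ 436 K

Steady state: internal power = radiated power, P = εσA T⁴.
Radiating area A = 4πr² = 0.1691 m².
T⁴ = P/(εσA) = 183/(0.53·5.67×10⁻⁸·0.1691) = 3.601×10¹⁰ K⁴.
T = (3.601×10¹⁰)^(1/4).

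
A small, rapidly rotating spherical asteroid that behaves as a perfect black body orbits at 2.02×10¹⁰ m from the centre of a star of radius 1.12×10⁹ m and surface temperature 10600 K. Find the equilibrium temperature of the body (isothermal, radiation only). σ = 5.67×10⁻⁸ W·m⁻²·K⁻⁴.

The star's surface emits σT_*⁴; at distance d the flux is S = σT_*⁴(R_*/d)².
S = 5.67×10⁻⁸·(10600)⁴·(1.12×10⁹/2.02×10¹⁰)² = 2.201×10⁶ W/m².
For an isothermal sphere T⁴ = (1−a)S/(4σ) = 9.703×10¹² K⁴.

T ≈ 1760 K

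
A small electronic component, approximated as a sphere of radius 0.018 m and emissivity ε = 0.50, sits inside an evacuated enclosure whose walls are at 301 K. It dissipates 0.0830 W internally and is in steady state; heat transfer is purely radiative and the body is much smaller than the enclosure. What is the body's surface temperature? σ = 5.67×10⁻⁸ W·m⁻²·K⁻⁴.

T ≈ 307 K

For a small grey body in a large enclosure, net radiated power = εσA(T⁴ − T_w⁴).
Steady state: P = εσA(T⁴ − T_w⁴) with A = 4πr² = 0.004072 m².
T⁴ = P/(εσA) + T_w⁴ = 0.0830/(0.50·5.67×10⁻⁸·0.004072) + (301)⁴
    = 7.191×10⁸ + 8.209×10⁹ = 8.928×10⁹ K⁴.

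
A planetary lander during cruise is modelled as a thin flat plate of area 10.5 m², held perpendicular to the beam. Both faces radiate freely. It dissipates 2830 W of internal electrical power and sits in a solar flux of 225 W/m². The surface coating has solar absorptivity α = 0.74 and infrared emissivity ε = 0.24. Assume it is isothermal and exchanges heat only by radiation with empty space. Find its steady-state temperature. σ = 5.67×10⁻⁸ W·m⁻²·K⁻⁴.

T ≈ 356 K

At steady state, absorbed solar power + internal power = radiated power.
Absorbed: α·S·A_cross = 0.74·225·10.50 = 1748 W (cross-section A).
Total input = 1748 + 2830 = 4578 W.
Radiated: εσ·A_surf·T⁴ with A_surf = 2A = 21.00 m².
T⁴ = 4578/(0.24·5.67×10⁻⁸·21.00) = 1.602×10¹⁰ K⁴.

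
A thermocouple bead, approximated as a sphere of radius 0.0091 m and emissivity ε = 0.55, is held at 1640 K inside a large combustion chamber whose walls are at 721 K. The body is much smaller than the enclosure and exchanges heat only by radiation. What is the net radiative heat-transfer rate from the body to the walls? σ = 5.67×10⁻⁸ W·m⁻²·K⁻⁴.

P_net ≈ 226 W

For a small grey body in a large enclosure: P_net = εσA(T_body⁴ − T_wall⁴).
A = 4πr² = 0.001041 m²; T_body⁴ − T_wall⁴ = 7.234×10¹² − 2.702×10¹¹ = 6.964×10¹² K⁴.
|P_net| = 0.55·5.67×10⁻⁸·0.001041·6.964×10¹².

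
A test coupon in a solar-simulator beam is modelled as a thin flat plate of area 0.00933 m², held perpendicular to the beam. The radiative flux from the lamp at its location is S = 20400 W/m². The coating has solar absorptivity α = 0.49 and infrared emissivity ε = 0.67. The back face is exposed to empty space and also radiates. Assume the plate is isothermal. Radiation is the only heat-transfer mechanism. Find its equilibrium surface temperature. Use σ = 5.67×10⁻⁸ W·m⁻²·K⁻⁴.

At equilibrium, absorbed power = emitted power.
Absorbing cross-section = A = 0.009330 m²; emitting surface = 2A = 0.01866 m² (ratio 2).
αS·A_cross = εσ·A_surf·T⁴  ⇒  T⁴ = αS/(ε·2σ).
T⁴ = 0.490·20400/(0.67·2·5.67×10⁻⁸) = 1.316×10¹¹ K⁴.
T = (1.316×10¹¹)^(1/4).

T ≈ 602 K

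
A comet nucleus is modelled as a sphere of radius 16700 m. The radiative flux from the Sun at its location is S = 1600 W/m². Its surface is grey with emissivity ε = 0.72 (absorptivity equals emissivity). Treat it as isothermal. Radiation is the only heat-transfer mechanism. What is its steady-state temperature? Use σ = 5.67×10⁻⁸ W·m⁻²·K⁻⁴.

T ≈ 290 K

At equilibrium, absorbed power = emitted power.
Absorbing cross-section = πr² = 8.762×10⁸ m²; emitting surface = 4πr² = 3.505×10⁹ m² (ratio 4).
εS·A_cross = εσ·A_surf·T⁴  ⇒  T⁴ = S/(4σ)   (ε cancels).
T⁴ = 1600/(4·5.67×10⁻⁸) = 7.055×10⁹ K⁴.
T = (7.055×10⁹)^(1/4).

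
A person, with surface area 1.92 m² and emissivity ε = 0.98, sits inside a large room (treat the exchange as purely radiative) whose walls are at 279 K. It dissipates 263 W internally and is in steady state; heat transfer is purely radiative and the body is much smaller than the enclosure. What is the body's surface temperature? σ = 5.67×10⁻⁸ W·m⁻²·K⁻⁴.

For a small grey body in a large enclosure, net radiated power = εσA(T⁴ − T_w⁴).
Steady state: P = εσA(T⁴ − T_w⁴) with A = 1.92 m².
T⁴ = P/(εσA) + T_w⁴ = 263/(0.98·5.67×10⁻⁸·1.920) + (279)⁴
    = 2.465×10⁹ + 6.059×10⁹ = 8.524×10⁹ K⁴.

T ≈ 304 K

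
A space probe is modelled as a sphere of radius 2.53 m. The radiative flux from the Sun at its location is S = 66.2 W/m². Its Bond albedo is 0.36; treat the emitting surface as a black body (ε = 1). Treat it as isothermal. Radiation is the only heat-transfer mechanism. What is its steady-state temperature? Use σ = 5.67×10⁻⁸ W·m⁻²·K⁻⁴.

T ≈ 117 K

At equilibrium, absorbed power = emitted power.
Absorbing cross-section = πr² = 20.11 m²; emitting surface = 4πr² = 80.44 m² (ratio 4).
(1−a)S·A_cross = εσ·A_surf·T⁴  ⇒  T⁴ = (1−a)S/(4σ).
T⁴ = 0.640·66.2/(4·5.67×10⁻⁸) = 1.868×10⁸ K⁴.
T = (1.868×10⁸)^(1/4).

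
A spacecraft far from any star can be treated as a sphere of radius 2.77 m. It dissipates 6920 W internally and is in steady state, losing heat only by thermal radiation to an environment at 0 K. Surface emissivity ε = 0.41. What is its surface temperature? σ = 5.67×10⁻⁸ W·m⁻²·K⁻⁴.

T ≈ 236 K

Steady state: internal power = radiated power, P = εσA T⁴.
Radiating area A = 4πr² = 96.42 m².
T⁴ = P/(εσA) = 6920/(0.41·5.67×10⁻⁸·96.42) = 3.087×10⁹ K⁴.
T = (3.087×10⁹)^(1/4).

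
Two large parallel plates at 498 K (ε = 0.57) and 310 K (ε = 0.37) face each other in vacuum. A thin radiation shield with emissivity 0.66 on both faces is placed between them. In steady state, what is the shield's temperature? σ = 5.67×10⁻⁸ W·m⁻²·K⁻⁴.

T_s ≈ 447 K

In steady state the net flux on the hot side equals that on the cold side.
σ(T₁⁴−T_s⁴)/D₁ = σ(T_s⁴−T₂⁴)/D₂, with D₁ = 1/ε₁+1/ε_s−1 = 2.270, D₂ = 1/ε_s+1/ε₂−1 = 3.218.
Solve for T_s⁴: T_s⁴ = (D₂·T₁⁴ + D₁·T₂⁴)/(D₁+D₂) = 3.989×10¹⁰ K⁴.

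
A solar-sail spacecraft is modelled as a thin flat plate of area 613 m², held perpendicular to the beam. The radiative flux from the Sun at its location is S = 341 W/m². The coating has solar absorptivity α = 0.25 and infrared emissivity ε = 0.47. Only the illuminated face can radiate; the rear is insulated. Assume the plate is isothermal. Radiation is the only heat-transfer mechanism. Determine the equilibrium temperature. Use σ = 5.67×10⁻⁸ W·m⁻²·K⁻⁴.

T ≈ 238 K

At equilibrium, absorbed power = emitted power.
Absorbing cross-section = A = 613.0 m²; emitting surface = A = 613.0 m² (ratio 1).
αS·A_cross = εσ·A_surf·T⁴  ⇒  T⁴ = αS/(ε·1σ).
T⁴ = 0.250·341/(0.47·1·5.67×10⁻⁸) = 3.199×10⁹ K⁴.
T = (3.199×10⁹)^(1/4).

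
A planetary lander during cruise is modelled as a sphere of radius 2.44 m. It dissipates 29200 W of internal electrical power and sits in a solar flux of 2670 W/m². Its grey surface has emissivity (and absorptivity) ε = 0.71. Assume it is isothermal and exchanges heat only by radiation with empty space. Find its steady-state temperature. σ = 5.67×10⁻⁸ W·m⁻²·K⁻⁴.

T ≈ 383 K

At steady state, absorbed solar power + internal power = radiated power.
Absorbed: α·S·A_cross = 0.71·2670·18.70 = 35460 W (cross-section πr²).
Total input = 35460 + 29200 = 64660 W.
Radiated: εσ·A_surf·T⁴ with A_surf = 4πr² = 74.82 m².
T⁴ = 64660/(0.71·5.67×10⁻⁸·74.82) = 2.147×10¹⁰ K⁴.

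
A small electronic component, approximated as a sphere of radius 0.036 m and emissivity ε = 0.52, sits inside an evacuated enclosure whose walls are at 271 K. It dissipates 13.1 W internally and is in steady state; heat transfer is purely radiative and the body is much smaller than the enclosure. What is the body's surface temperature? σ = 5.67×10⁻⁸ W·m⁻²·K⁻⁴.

For a small grey body in a large enclosure, net radiated power = εσA(T⁴ − T_w⁴).
Steady state: P = εσA(T⁴ − T_w⁴) with A = 4πr² = 0.01629 m².
T⁴ = P/(εσA) + T_w⁴ = 13.1/(0.52·5.67×10⁻⁸·0.01629) + (271)⁴
    = 2.728×10¹⁰ + 5.394×10⁹ = 3.268×10¹⁰ K⁴.

T ≈ 425 K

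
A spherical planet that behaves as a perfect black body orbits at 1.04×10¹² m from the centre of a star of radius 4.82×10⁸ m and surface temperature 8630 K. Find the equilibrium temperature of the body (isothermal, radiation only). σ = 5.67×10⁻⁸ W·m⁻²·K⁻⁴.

T ≈ 131 K

The star's surface emits σT_*⁴; at distance d the flux is S = σT_*⁴(R_*/d)².
S = 5.67×10⁻⁸·(8630)⁴·(4.82×10⁸/1.04×10¹²)² = 67.55 W/m².
For an isothermal sphere T⁴ = (1−a)S/(4σ) = 2.979×10⁸ K⁴.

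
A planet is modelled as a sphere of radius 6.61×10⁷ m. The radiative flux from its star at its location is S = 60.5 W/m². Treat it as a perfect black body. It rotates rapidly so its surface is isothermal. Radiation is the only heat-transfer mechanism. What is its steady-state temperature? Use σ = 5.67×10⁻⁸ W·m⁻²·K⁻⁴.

T ≈ 128 K

At equilibrium, absorbed power = emitted power.
Absorbing cross-section = πr² = 1.373×10¹⁶ m²; emitting surface = 4πr² = 5.491×10¹⁶ m² (ratio 4).
S·A_cross = εσ·A_surf·T⁴  ⇒  T⁴ = S/(4σ).
T⁴ = 1.00·60.5/(4·5.67×10⁻⁸) = 2.668×10⁸ K⁴.
T = (2.668×10⁸)^(1/4).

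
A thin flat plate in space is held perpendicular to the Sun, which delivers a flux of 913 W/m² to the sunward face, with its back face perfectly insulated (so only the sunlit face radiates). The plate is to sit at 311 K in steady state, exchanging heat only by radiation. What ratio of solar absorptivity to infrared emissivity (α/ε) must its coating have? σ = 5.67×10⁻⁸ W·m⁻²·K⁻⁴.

Balance: αS·A = εσ·1A·T⁴ ⇒ α/ε = σT⁴/S.
α/ε = 5.67×10⁻⁸·(311)⁴/913 = 5.67×10⁻⁸·9.355×10⁹/913.

α/ε ≈ 0.581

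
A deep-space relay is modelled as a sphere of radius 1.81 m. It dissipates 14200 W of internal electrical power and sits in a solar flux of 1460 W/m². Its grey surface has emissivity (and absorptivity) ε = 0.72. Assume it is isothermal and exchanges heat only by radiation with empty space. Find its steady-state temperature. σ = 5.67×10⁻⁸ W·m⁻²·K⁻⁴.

At steady state, absorbed solar power + internal power = radiated power.
Absorbed: α·S·A_cross = 0.72·1460·10.29 = 10820 W (cross-section πr²).
Total input = 10820 + 14200 = 25020 W.
Radiated: εσ·A_surf·T⁴ with A_surf = 4πr² = 41.17 m².
T⁴ = 25020/(0.72·5.67×10⁻⁸·41.17) = 1.489×10¹⁰ K⁴.

T ≈ 349 K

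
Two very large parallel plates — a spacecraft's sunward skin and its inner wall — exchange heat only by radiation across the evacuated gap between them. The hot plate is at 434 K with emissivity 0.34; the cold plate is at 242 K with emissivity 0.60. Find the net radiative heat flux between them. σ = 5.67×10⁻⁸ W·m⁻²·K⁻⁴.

For two infinite grey parallel plates, q = σ(T₁⁴ − T₂⁴)/(1/ε₁ + 1/ε₂ − 1).
T₁⁴ − T₂⁴ = 3.548×10¹⁰ − 3.430×10⁹ = 3.205×10¹⁰ K⁴.
1/ε₁ + 1/ε₂ − 1 = 2.941 + 1.667 − 1 = 3.608.
q = 5.67×10⁻⁸ × 3.205×10¹⁰ / 3.608.

q ≈ 504 W/m²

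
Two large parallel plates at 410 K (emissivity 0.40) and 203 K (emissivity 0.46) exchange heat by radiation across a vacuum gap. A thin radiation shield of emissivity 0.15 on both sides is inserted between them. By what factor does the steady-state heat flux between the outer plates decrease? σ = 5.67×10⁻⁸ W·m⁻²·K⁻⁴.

factor ≈ 4.36

Without shield: q₀ = σΔ(T⁴)/(1/ε₁+1/ε₂−1) with denominator 3.674.
With shield the two gaps are in series; the resistances add: (1/ε₁+1/ε_s−1)+(1/ε_s+1/ε₂−1) = 8.167+7.841 = 16.01.
Heat-flux ratio q₀/q = 16.01/3.674.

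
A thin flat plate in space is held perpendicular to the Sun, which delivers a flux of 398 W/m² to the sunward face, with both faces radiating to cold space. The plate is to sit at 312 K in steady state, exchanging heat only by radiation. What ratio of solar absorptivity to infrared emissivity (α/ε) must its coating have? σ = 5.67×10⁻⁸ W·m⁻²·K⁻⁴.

Balance: αS·A = εσ·2A·T⁴ ⇒ α/ε = 2σT⁴/S.
α/ε = 2·5.67×10⁻⁸·(312)⁴/398 = 2·5.67×10⁻⁸·9.476×10⁹/398.

α/ε ≈ 2.70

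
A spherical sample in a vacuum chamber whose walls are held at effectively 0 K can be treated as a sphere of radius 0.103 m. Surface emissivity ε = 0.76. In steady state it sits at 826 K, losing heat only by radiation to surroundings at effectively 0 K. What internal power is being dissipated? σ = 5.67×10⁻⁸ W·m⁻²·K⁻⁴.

Steady state: P = εσA T⁴.
A = 4πr² = 0.1333 m²; T⁴ = (826)⁴ = 4.655×10¹¹ K⁴.
P = 0.76 × 5.67×10⁻⁸ × 0.1333 × 4.655×10¹¹.

P ≈ 2670 W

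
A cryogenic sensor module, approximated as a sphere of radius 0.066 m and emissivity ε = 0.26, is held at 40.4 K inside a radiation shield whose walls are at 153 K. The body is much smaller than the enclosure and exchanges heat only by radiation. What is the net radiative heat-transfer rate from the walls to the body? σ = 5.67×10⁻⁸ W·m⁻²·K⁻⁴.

For a small grey body in a large enclosure: P_net = εσA(T_body⁴ − T_wall⁴).
A = 4πr² = 0.05474 m²; T_body⁴ − T_wall⁴ = 2.664×10⁶ − 5.480×10⁸ = -5.453×10⁸ K⁴.
|P_net| = 0.26·5.67×10⁻⁸·0.05474·5.453×10⁸.

P_net ≈ 0.440 W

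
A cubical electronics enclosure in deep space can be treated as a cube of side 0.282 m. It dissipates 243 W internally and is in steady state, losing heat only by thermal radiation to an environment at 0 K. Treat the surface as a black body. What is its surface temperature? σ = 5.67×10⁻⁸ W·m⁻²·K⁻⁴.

Steady state: internal power = radiated power, P = εσA T⁴.
Radiating area A = 6L² = 0.4771 m².
T⁴ = P/(εσA) = 243/(1.0·5.67×10⁻⁸·0.4771) = 8.982×10⁹ K⁴.
T = (8.982×10⁹)^(1/4).

T ≈ 308 K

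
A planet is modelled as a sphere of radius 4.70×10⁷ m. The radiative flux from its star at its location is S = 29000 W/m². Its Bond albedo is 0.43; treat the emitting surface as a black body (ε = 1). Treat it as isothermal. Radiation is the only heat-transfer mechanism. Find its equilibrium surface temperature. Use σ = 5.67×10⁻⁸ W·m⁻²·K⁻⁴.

At equilibrium, absorbed power = emitted power.
Absorbing cross-section = πr² = 6.940×10¹⁵ m²; emitting surface = 4πr² = 2.776×10¹⁶ m² (ratio 4).
(1−a)S·A_cross = εσ·A_surf·T⁴  ⇒  T⁴ = (1−a)S/(4σ).
T⁴ = 0.570·29000/(4·5.67×10⁻⁸) = 7.288×10¹⁰ K⁴.
T = (7.288×10¹⁰)^(1/4).

T ≈ 520 K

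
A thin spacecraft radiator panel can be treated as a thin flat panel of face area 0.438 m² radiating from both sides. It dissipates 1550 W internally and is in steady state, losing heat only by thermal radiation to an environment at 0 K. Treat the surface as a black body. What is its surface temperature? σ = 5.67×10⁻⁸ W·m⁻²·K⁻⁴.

T ≈ 420 K

Steady state: internal power = radiated power, P = εσA T⁴.
Radiating area A = 2·0.438 = 0.8760 m².
T⁴ = P/(εσA) = 1550/(1.0·5.67×10⁻⁸·0.8760) = 3.121×10¹⁰ K⁴.
T = (3.121×10¹⁰)^(1/4).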